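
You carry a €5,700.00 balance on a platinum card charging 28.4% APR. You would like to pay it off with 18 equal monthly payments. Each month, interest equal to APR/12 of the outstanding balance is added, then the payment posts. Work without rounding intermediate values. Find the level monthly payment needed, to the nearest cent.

€392.57

Monthly rate r = 28.4%/12 = 2.36667% = 0.0236667.
Level-payment amortization: P = B₀·r / (1 − (1+r)^(−n)) = 5700.00·0.0236667 / (1 − 1.02367^(−18)).
Denominator 1 − (1+r)^(−18) = 0.343634283.
P = 134.9 / 0.343634283 ≈ 392.57.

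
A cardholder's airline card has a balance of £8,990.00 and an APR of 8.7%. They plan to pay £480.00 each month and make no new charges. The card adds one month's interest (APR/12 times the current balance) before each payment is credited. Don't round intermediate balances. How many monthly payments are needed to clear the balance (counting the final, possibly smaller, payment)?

21 payments

Monthly rate r = 8.7%/12 = 0.725% = 0.00725.
Recurrence: B ← B·(1+r) − £480.00.
Month 1: interest £65.18; balance after payment £8,575.18.
Month 2: interest £62.17; balance after payment £8,157.35.
Closed form: n = −ln(1 − rB₀/P)/ln(1+r) = −ln(0.86421)/ln(1.00725) ≈ 20.202, so the balance reaches zero during payment 21.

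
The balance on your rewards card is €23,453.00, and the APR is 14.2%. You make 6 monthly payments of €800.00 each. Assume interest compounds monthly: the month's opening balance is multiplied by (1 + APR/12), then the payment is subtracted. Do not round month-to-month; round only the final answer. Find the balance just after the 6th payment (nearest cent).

€20,223.95

Monthly rate r = 14.2%/12 = 1.18333% = 0.0118333.
Each month: B ← B·(1+r) − €800.00.
Month 1: interest €277.53; balance after payment €22,930.53.
Month 2: interest €271.34; balance after payment €22,401.87.
Month 3: interest €265.09; balance after payment €21,866.96.
Month 4: interest €258.76; balance after payment €21,325.72.
Month 5: interest €252.35; balance after payment €20,778.07.
Month 6: interest €245.87; balance after payment €20,223.95.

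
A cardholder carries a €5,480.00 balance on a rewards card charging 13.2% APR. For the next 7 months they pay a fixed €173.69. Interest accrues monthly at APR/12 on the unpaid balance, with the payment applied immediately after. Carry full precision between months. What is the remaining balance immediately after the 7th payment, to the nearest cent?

€4,659.45

Monthly rate r = 13.2%/12 = 1.1% = 0.011.
Each month: B ← B·(1+r) − €173.69.
Month 1: interest €60.28; balance after payment €5,366.59.
Month 2: interest €59.03; balance after payment €5,251.93.
Month 3: interest €57.77; balance after payment €5,136.01.
Month 4: interest €56.50; balance after payment €5,018.82.
Month 5: interest €55.21; balance after payment €4,900.34.
Month 6: interest €53.90; balance after payment €4,780.55.
Month 7: interest €52.59; balance after payment €4,659.45.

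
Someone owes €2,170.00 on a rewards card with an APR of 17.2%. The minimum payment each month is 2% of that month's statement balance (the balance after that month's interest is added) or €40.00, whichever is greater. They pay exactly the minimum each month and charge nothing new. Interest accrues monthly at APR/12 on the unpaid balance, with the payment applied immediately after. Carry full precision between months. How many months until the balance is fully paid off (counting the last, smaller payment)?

Monthly rate r = 17.2%/12 = 1.43333% = 0.0143333.
While 2% of the post-interest balance exceeds €40.00, each month B ← (B·(1+r))·(1 − 0.02), i.e. B shrinks by the factor (1+r)·0.98 = 0.99405.
This holds for months 1–17. Entering month 18 the balance is €1,960.54; 2% of the post-interest balance is now below €40.00, so the flat €40.00 minimum applies from here.
From month 18 a fixed €40.00 at rate r clears €1,960.54 in 86 more payments. Total: 17 + 86 = 103 months.

103 months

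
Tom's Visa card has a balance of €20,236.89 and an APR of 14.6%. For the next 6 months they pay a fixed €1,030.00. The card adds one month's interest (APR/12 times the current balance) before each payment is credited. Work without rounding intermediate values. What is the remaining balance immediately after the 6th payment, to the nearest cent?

Monthly rate r = 14.6%/12 = 1.21667% = 0.0121667.
Each month: B ← B·(1+r) − €1,030.00.
Month 1: interest €246.22; balance after payment €19,453.11.
Month 2: interest €236.68; balance after payment €18,659.78.
Month 3: interest €227.03; balance after payment €17,856.81.
Month 4: interest €217.26; balance after payment €17,044.07.
Month 5: interest €207.37; balance after payment €16,221.44.
Month 6: interest €197.36; balance after payment €15,388.80.

€15,388.80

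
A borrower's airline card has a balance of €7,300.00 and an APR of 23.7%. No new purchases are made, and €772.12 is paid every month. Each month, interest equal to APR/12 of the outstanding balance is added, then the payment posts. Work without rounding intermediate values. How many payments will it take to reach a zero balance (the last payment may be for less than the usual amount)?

11 months

Monthly rate r = 23.7%/12 = 1.975% = 0.01975.
Recurrence: B ← B·(1+r) − €772.12.
Month 1: interest €144.18; balance after payment €6,672.06.
Month 2: interest €131.77; balance after payment €6,031.71.
Closed form: n = −ln(1 − rB₀/P)/ln(1+r) = −ln(0.81327)/ln(1.01975) ≈ 10.568, so the balance reaches zero during payment 11.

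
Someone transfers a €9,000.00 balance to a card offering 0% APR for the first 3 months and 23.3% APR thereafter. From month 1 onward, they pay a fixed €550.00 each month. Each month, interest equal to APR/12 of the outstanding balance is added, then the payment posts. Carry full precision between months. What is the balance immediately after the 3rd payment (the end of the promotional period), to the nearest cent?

€7,350.00

Promo months 1–3 at r₀ = 0%/12 = 0; months 4+ at r₁ = 23.3%/12 = 0.0194167.
After month 3 (no interest yet): B = €9,000.00 − 3·€550.00 = €7,350.00.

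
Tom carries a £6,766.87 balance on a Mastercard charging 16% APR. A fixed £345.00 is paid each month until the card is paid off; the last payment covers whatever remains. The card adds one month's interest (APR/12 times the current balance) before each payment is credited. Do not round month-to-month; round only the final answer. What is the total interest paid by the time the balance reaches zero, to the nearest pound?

£1,130

Monthly rate r = 16%/12 = 1.33333% = 0.0133333.
Payoff takes n = ⌈−ln(1 − rB₀/P)/ln(1+r)⌉ = ⌈22.888⌉ = 23 payments; the last is £306.76.
Total paid = 22·£345.00 + £306.76 = £7,896.76.
Total interest = total paid − principal = £7,896.76 − £6,766.87 = £1,129.89.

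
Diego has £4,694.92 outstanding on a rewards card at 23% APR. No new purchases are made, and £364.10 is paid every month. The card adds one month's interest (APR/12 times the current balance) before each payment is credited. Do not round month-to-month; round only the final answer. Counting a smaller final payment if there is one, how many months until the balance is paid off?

15 months

Monthly rate r = 23%/12 = 1.91667% = 0.0191667.
Recurrence: B ← B·(1+r) − £364.10.
Month 1: interest £89.99; balance after payment £4,420.81.
Month 2: interest £84.73; balance after payment £4,141.44.
Closed form: n = −ln(1 − rB₀/P)/ln(1+r) = −ln(0.75285)/ln(1.01917) ≈ 14.953, so the balance reaches zero during payment 15.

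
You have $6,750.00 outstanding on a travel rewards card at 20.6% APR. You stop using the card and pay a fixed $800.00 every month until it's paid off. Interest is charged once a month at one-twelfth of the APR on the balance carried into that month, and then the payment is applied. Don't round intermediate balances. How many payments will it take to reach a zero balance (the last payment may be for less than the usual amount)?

Monthly rate r = 20.6%/12 = 1.71667% = 0.0171667.
Recurrence: B ← B·(1+r) − $800.00.
Month 1: interest $115.88; balance after payment $6,065.88.
Month 2: interest $104.13; balance after payment $5,370.01.
Closed form: n = −ln(1 − rB₀/P)/ln(1+r) = −ln(0.85516)/ln(1.01717) ≈ 9.193, so the balance reaches zero during payment 10.

10 months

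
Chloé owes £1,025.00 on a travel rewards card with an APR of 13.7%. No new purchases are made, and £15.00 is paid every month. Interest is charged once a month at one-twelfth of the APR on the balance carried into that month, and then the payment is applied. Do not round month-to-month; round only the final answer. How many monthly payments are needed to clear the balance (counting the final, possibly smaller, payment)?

Monthly rate r = 13.7%/12 = 1.14167% = 0.0114167.
Recurrence: B ← B·(1+r) − £15.00.
Month 1: interest £11.70; balance after payment £1,021.70.
Month 2: interest £11.66; balance after payment £1,018.37.
Closed form: n = −ln(1 − rB₀/P)/ln(1+r) = −ln(0.21986)/ln(1.01142) ≈ 133.436, so the balance reaches zero during payment 134.

134 months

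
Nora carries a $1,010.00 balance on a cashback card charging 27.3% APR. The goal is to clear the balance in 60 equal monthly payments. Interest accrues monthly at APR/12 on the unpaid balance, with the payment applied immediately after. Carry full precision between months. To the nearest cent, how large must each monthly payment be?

Monthly rate r = 27.3%/12 = 2.275% = 0.02275.
Level-payment amortization: P = B₀·r / (1 − (1+r)^(−n)) = 1010.00·0.02275 / (1 − 1.02275^(−60)).
Denominator 1 − (1+r)^(−60) = 0.740683167.
P = 22.9775 / 0.740683167 ≈ 31.02.

$31.02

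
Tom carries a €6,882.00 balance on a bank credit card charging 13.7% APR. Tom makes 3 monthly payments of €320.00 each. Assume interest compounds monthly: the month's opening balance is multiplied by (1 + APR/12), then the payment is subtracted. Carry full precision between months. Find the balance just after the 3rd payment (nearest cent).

Monthly rate r = 13.7%/12 = 1.14167% = 0.0114167.
Each month: B ← B·(1+r) − €320.00.
Month 1: interest €78.57; balance after payment €6,640.57.
Month 2: interest €75.81; balance after payment €6,396.38.
Month 3: interest €73.03; balance after payment €6,149.41.

€6,149.41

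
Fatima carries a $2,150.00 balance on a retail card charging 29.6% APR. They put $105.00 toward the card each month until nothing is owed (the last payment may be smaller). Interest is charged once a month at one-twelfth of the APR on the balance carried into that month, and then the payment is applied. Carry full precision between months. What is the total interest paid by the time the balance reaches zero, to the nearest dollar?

Monthly rate r = 29.6%/12 = 2.46667% = 0.0246667.
Payoff takes n = ⌈−ln(1 − rB₀/P)/ln(1+r)⌉ = ⌈28.865⌉ = 29 payments; the last is $90.95.
Total paid = 28·$105.00 + $90.95 = $3,030.95.
Total interest = total paid − principal = $3,030.95 − $2,150.00 = $880.95.

$881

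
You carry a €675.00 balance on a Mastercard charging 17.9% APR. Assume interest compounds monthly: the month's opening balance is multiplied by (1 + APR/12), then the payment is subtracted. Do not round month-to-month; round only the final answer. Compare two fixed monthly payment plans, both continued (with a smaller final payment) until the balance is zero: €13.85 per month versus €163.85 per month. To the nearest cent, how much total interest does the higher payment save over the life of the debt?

Monthly rate r = 17.9%/12 = 1.49167% = 0.0149167.
At €13.85/mo: n = ⌈−ln(1 − rB₀/P)/ln(1+r)⌉ = 88 payments (last €9.44); total interest = total paid − €675.00 = €539.39.
At €163.85/mo: 5 payments (last €46.66); total interest €27.06.
Interest saved = €539.39 − €27.06 = €512.33.

€512.33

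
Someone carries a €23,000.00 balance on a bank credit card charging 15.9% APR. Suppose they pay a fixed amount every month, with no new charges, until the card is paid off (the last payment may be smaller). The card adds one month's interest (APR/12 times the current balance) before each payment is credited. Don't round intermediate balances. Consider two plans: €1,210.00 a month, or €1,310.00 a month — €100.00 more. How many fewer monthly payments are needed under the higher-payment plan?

Monthly rate r = 15.9%/12 = 1.325% = 0.01325.
At €1,210.00/mo: n = ⌈−ln(1 − rB₀/P)/ln(1+r)⌉ = 23 payments (last €53.54); total interest = total paid − €23,000.00 = €3,673.54.
At €1,310.00/mo: 21 payments (last €153.27); total interest €3,353.27.
Payments saved = 23 − 21 = 2.

2 fewer payments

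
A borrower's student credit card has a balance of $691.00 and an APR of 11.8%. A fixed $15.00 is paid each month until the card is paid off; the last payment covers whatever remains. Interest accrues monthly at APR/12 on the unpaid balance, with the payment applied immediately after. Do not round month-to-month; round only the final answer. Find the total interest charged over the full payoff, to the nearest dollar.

$234

Monthly rate r = 11.8%/12 = 0.983333% = 0.00983333.
Payoff takes n = ⌈−ln(1 − rB₀/P)/ln(1+r)⌉ = ⌈61.652⌉ = 62 payments; the last is $9.80.
Total paid = 61·$15.00 + $9.80 = $924.80.
Total interest = total paid − principal = $924.80 − $691.00 = $233.80.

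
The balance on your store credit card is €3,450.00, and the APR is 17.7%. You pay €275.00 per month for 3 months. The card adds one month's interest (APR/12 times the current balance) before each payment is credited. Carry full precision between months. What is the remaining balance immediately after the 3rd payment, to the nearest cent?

Monthly rate r = 17.7%/12 = 1.475% = 0.01475.
Each month: B ← B·(1+r) − €275.00.
Month 1: interest €50.89; balance after payment €3,225.89.
Month 2: interest €47.58; balance after payment €2,998.47.
Month 3: interest €44.23; balance after payment €2,767.70.

€2,767.70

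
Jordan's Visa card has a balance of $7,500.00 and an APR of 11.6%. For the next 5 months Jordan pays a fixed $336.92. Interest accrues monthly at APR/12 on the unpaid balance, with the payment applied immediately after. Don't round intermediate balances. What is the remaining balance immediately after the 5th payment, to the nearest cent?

Monthly rate r = 11.6%/12 = 0.966667% = 0.00966667.
Each month: B ← B·(1+r) − $336.92.
Month 1: interest $72.50; balance after payment $7,235.58.
Month 2: interest $69.94; balance after payment $6,968.60.
Month 3: interest $67.36; balance after payment $6,699.05.
Month 4: interest $64.76; balance after payment $6,426.88.
Month 5: interest $62.13; balance after payment $6,152.09.

$6,152.09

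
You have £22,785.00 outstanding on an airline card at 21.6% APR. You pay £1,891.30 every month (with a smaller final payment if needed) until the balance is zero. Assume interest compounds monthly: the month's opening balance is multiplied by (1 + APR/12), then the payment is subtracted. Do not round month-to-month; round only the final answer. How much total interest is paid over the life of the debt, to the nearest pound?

Monthly rate r = 21.6%/12 = 1.8% = 0.018.
Payoff takes n = ⌈−ln(1 − rB₀/P)/ln(1+r)⌉ = ⌈13.701⌉ = 14 payments; the last is £1,330.11.
Total paid = 13·£1,891.30 + £1,330.11 = £25,917.01.
Total interest = total paid − principal = £25,917.01 − £22,785.00 = £3,132.01.

£3,132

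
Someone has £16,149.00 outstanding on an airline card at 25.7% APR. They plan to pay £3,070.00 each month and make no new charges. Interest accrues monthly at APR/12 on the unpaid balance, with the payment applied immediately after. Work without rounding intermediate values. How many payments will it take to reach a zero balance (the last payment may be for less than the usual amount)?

6 payments

Monthly rate r = 25.7%/12 = 2.14167% = 0.0214167.
Recurrence: B ← B·(1+r) − £3,070.00.
Month 1: interest £345.86; balance after payment £13,424.86.
Month 2: interest £287.52; balance after payment £10,642.37.
Month 3: interest £227.92; balance after payment £7,800.30.
Month 4: interest £167.06; balance after payment £4,897.35.
Month 5: interest £104.88; balance after payment £1,932.24.
Month 6: interest £41.38; balance after payment £0.00.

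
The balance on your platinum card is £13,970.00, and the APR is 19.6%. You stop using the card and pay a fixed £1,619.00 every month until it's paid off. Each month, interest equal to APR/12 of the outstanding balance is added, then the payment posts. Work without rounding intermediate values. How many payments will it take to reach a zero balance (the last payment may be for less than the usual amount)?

Monthly rate r = 19.6%/12 = 1.63333% = 0.0163333.
Recurrence: B ← B·(1+r) − £1,619.00.
Month 1: interest £228.18; balance after payment £12,579.18.
Month 2: interest £205.46; balance after payment £11,165.64.
Closed form: n = −ln(1 − rB₀/P)/ln(1+r) = −ln(0.85906)/ln(1.01633) ≈ 9.377, so the balance reaches zero during payment 10.

10 months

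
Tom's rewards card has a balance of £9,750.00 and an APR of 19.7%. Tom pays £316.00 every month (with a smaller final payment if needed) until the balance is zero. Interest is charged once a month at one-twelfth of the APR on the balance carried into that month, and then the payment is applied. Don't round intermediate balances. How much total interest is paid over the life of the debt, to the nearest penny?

£3,957.02

Monthly rate r = 19.7%/12 = 1.64167% = 0.0164167.
Payoff takes n = ⌈−ln(1 − rB₀/P)/ln(1+r)⌉ = ⌈43.375⌉ = 44 payments; the last is £119.02.
Total paid = 43·£316.00 + £119.02 = £13,707.02.
Total interest = total paid − principal = £13,707.02 − £9,750.00 = £3,957.02.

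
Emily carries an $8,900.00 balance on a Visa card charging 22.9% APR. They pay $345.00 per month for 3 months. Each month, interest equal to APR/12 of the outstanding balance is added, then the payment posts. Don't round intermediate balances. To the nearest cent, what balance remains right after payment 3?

Monthly rate r = 22.9%/12 = 1.90833% = 0.0190833.
Each month: B ← B·(1+r) − $345.00.
Month 1: interest $169.84; balance after payment $8,724.84.
Month 2: interest $166.50; balance after payment $8,546.34.
Month 3: interest $163.09; balance after payment $8,364.43.

$8,364.43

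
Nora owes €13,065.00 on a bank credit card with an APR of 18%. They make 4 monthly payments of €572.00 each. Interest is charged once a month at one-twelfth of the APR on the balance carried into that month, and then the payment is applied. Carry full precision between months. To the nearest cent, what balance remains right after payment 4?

€11,526.72

Monthly rate r = 18%/12 = 1.5% = 0.015.
Each month: B ← B·(1+r) − €572.00.
Month 1: interest €195.97; balance after payment €12,688.98.
Month 2: interest €190.33; balance after payment €12,307.31.
Month 3: interest €184.61; balance after payment €11,919.92.
Month 4: interest €178.80; balance after payment €11,526.72.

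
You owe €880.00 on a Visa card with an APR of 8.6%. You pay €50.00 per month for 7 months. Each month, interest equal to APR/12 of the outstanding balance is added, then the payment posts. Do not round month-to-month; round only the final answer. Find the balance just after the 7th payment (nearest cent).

Monthly rate r = 8.6%/12 = 0.716667% = 0.00716667.
Each month: B ← B·(1+r) − €50.00.
Month 1: interest €6.31; balance after payment €836.31.
Month 2: interest €5.99; balance after payment €792.30.
Month 3: interest €5.68; balance after payment €747.98.
Month 4: interest €5.36; balance after payment €703.34.
Month 5: interest €5.04; balance after payment €658.38.
Month 6: interest €4.72; balance after payment €613.10.
Month 7: interest €4.39; balance after payment €567.49.

€567.49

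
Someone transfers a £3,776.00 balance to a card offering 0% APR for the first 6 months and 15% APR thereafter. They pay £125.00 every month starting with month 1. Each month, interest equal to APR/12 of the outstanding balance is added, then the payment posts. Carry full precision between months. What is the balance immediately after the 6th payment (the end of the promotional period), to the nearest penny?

£3,026.00

Promo months 1–6 at r₀ = 0%/12 = 0; months 7+ at r₁ = 15%/12 = 0.0125.
After month 6 (no interest yet): B = £3,776.00 − 6·£125.00 = £3,026.00.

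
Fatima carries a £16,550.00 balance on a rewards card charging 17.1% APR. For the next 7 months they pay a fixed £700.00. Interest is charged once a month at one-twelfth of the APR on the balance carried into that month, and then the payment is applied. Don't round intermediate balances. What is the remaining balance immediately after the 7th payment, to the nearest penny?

£13,158.62

Monthly rate r = 17.1%/12 = 1.425% = 0.01425.
Each month: B ← B·(1+r) − £700.00.
Month 1: interest £235.84; balance after payment £16,085.84.
Month 2: interest £229.22; balance after payment £15,615.06.
Month 3: interest £222.51; balance after payment £15,137.58.
Month 4: interest £215.71; balance after payment £14,653.29.
Month 5: interest £208.81; balance after payment £14,162.10.
Month 6: interest £201.81; balance after payment £13,663.90.
Month 7: interest £194.71; balance after payment £13,158.62.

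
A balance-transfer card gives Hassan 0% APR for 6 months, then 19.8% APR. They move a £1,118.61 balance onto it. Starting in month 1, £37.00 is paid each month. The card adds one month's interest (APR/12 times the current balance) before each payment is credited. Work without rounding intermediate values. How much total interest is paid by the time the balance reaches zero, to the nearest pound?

Promo months 1–6 at r₀ = 0%/12 = 0; months 7+ at r₁ = 19.8%/12 = 0.0165.
After month 6 (no interest yet): B = £1,118.61 − 6·£37.00 = £896.61.
Then at r₁ with £37.00/mo: n₂ = −ln(1 − r₁·B/P)/ln(1+r₁) ≈ 31.20 → 32 more payments.
Total paid = 37·£37.00 + £7.36 = £1,376.36; interest = £1,376.36 − £1,118.61 = £257.75.

£258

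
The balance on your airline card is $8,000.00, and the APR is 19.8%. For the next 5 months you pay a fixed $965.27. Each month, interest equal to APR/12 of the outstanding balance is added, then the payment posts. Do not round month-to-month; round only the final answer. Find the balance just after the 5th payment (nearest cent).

Monthly rate r = 19.8%/12 = 1.65% = 0.0165.
Each month: B ← B·(1+r) − $965.27.
Month 1: interest $132.00; balance after payment $7,166.73.
Month 2: interest $118.25; balance after payment $6,319.71.
Month 3: interest $104.28; balance after payment $5,458.72.
Month 4: interest $90.07; balance after payment $4,583.52.
Month 5: interest $75.63; balance after payment $3,693.87.

$3,693.87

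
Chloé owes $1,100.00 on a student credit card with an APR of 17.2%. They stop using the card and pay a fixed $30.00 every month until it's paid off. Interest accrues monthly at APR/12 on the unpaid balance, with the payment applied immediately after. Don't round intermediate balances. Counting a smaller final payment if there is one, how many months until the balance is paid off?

Monthly rate r = 17.2%/12 = 1.43333% = 0.0143333.
Recurrence: B ← B·(1+r) − $30.00.
Month 1: interest $15.77; balance after payment $1,085.77.
Month 2: interest $15.56; balance after payment $1,071.33.
Closed form: n = −ln(1 − rB₀/P)/ln(1+r) = −ln(0.47444)/ln(1.01433) ≈ 52.391, so the balance reaches zero during payment 53.

53 payments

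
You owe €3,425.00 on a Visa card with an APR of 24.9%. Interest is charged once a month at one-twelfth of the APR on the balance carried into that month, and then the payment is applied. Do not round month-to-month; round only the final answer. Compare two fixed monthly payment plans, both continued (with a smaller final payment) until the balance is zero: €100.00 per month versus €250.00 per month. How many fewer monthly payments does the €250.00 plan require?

Monthly rate r = 24.9%/12 = 2.075% = 0.02075.
At €100.00/mo: n = ⌈−ln(1 − rB₀/P)/ln(1+r)⌉ = 61 payments (last €39.14); total interest = total paid − €3,425.00 = €2,614.14.
At €250.00/mo: 17 payments (last €71.82); total interest €646.82.
Payments saved = 61 − 17 = 44.

44 fewer payments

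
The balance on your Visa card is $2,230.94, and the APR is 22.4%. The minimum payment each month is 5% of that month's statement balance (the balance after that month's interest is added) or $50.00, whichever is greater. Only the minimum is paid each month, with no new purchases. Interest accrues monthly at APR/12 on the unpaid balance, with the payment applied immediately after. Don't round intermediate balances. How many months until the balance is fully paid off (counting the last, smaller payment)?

Monthly rate r = 22.4%/12 = 1.86667% = 0.0186667.
While 5% of the post-interest balance exceeds $50.00, each month B ← (B·(1+r))·(1 − 0.05), i.e. B shrinks by the factor (1+r)·0.95 = 0.96773.
This holds for months 1–26. Entering month 27 the balance is $950.90; 5% of the post-interest balance is now below $50.00, so the flat $50.00 minimum applies from here.
From month 27 a fixed $50.00 at rate r clears $950.90 in 24 more payments. Total: 26 + 24 = 50 months.

50 months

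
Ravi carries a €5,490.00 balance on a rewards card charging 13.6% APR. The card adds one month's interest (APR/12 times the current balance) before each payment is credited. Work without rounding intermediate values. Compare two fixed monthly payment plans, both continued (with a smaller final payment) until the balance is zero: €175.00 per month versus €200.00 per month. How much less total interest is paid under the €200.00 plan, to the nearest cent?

Monthly rate r = 13.6%/12 = 1.13333% = 0.0113333.
At €175.00/mo: n = ⌈−ln(1 − rB₀/P)/ln(1+r)⌉ = 39 payments (last €172.42); total interest = total paid − €5,490.00 = €1,332.42.
At €200.00/mo: 34 payments (last €13.61); total interest €1,123.61.
Interest saved = €1,332.42 − €1,123.61 = €208.81.

€208.81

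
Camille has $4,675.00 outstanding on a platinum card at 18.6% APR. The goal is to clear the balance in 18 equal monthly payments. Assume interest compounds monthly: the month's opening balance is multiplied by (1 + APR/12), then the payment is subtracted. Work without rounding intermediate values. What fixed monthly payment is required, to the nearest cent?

$299.63

Monthly rate r = 18.6%/12 = 1.55% = 0.0155.
Level-payment amortization: P = B₀·r / (1 − (1+r)^(−n)) = 4675.00·0.0155 / (1 − 1.0155^(−18)).
Denominator 1 − (1+r)^(−18) = 0.241839244.
P = 72.4625 / 0.241839244 ≈ 299.63.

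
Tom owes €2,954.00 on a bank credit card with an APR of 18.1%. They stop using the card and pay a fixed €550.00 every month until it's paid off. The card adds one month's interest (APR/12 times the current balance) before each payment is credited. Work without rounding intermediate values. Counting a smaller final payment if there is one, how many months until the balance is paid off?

6 payments

Monthly rate r = 18.1%/12 = 1.50833% = 0.0150833.
Recurrence: B ← B·(1+r) − €550.00.
Month 1: interest €44.56; balance after payment €2,448.56.
Month 2: interest €36.93; balance after payment €1,935.49.
Month 3: interest €29.19; balance after payment €1,414.68.
Month 4: interest €21.34; balance after payment €886.02.
Month 5: interest €13.36; balance after payment €349.38.
Month 6: interest €5.27; balance after payment €0.00.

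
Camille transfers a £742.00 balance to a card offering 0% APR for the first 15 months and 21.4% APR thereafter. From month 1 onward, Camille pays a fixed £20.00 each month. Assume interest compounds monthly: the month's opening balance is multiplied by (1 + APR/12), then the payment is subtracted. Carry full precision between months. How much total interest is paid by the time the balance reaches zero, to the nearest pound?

£125

Promo months 1–15 at r₀ = 0%/12 = 0; months 16+ at r₁ = 21.4%/12 = 0.0178333.
After month 15 (no interest yet): B = £742.00 − 15·£20.00 = £442.00.
Then at r₁ with £20.00/mo: n₂ = −ln(1 − r₁·B/P)/ln(1+r₁) ≈ 28.35 → 29 more payments.
Total paid = 43·£20.00 + £6.98 = £866.98; interest = £866.98 − £742.00 = £124.98.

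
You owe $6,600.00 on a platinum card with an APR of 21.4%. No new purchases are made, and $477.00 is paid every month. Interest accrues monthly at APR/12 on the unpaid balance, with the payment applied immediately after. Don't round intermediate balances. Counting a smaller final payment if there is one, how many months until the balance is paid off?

17 months

Monthly rate r = 21.4%/12 = 1.78333% = 0.0178333.
Recurrence: B ← B·(1+r) − $477.00.
Month 1: interest $117.70; balance after payment $6,240.70.
Month 2: interest $111.29; balance after payment $5,874.99.
Closed form: n = −ln(1 − rB₀/P)/ln(1+r) = −ln(0.75325)/ln(1.01783) ≈ 16.031, so the balance reaches zero during payment 17.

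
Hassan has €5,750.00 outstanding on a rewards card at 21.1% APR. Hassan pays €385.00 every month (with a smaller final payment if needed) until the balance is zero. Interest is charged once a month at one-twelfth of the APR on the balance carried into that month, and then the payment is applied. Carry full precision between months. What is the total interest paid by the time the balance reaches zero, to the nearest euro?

Monthly rate r = 21.1%/12 = 1.75833% = 0.0175833.
Payoff takes n = ⌈−ln(1 − rB₀/P)/ln(1+r)⌉ = ⌈17.477⌉ = 18 payments; the last is €184.54.
Total paid = 17·€385.00 + €184.54 = €6,729.54.
Total interest = total paid − principal = €6,729.54 − €5,750.00 = €979.54.

€980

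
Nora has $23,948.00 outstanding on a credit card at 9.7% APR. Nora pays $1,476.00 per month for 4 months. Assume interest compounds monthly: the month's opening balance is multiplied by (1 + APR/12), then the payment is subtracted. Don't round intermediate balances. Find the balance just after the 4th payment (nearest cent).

$18,755.79

Monthly rate r = 9.7%/12 = 0.808333% = 0.00808333.
Each month: B ← B·(1+r) − $1,476.00.
Month 1: interest $193.58; balance after payment $22,665.58.
Month 2: interest $183.21; balance after payment $21,372.79.
Month 3: interest $172.76; balance after payment $20,069.56.
Month 4: interest $162.23; balance after payment $18,755.79.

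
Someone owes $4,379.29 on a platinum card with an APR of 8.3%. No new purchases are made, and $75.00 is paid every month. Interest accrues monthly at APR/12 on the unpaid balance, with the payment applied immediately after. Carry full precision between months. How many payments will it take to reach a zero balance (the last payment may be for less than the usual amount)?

76 payments

Monthly rate r = 8.3%/12 = 0.691667% = 0.00691667.
Recurrence: B ← B·(1+r) − $75.00.
Month 1: interest $30.29; balance after payment $4,334.58.
Month 2: interest $29.98; balance after payment $4,289.56.
Closed form: n = −ln(1 − rB₀/P)/ln(1+r) = −ln(0.59613)/ln(1.00692) ≈ 75.048, so the balance reaches zero during payment 76.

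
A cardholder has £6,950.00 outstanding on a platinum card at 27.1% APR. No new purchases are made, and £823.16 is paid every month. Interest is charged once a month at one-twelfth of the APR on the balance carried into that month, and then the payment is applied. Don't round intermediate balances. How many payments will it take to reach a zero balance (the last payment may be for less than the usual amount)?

10 payments

Monthly rate r = 27.1%/12 = 2.25833% = 0.0225833.
Recurrence: B ← B·(1+r) − £823.16.
Month 1: interest £156.95; balance after payment £6,283.79.
Month 2: interest £141.91; balance after payment £5,602.54.
Closed form: n = −ln(1 − rB₀/P)/ln(1+r) = −ln(0.80933)/ln(1.02258) ≈ 9.473, so the balance reaches zero during payment 10.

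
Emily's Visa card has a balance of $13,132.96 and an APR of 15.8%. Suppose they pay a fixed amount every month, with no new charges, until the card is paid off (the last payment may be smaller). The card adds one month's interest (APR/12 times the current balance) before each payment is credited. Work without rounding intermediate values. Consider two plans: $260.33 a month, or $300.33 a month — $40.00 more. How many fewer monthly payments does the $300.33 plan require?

Monthly rate r = 15.8%/12 = 1.31667% = 0.0131667.
At $260.33/mo: n = ⌈−ln(1 − rB₀/P)/ln(1+r)⌉ = 84 payments (last $112.03); total interest = total paid − $13,132.96 = $8,586.46.
At $300.33/mo: 66 payments (last $165.85); total interest $6,554.34.
Payments saved = 84 − 66 = 18.

18 fewer payments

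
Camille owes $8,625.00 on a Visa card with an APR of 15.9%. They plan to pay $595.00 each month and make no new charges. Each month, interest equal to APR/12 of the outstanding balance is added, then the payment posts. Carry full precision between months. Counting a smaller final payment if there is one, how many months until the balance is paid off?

17 months

Monthly rate r = 15.9%/12 = 1.325% = 0.01325.
Recurrence: B ← B·(1+r) − $595.00.
Month 1: interest $114.28; balance after payment $8,144.28.
Month 2: interest $107.91; balance after payment $7,657.19.
Closed form: n = −ln(1 − rB₀/P)/ln(1+r) = −ln(0.80793)/ln(1.01325) ≈ 16.203, so the balance reaches zero during payment 17.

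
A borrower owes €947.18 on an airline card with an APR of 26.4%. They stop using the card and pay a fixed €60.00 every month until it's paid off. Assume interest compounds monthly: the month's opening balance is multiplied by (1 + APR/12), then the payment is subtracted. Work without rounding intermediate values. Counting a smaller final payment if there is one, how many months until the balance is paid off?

Monthly rate r = 26.4%/12 = 2.2% = 0.022.
Recurrence: B ← B·(1+r) − €60.00.
Month 1: interest €20.84; balance after payment €908.02.
Month 2: interest €19.98; balance after payment €867.99.
Closed form: n = −ln(1 − rB₀/P)/ln(1+r) = −ln(0.6527)/ln(1.022) ≈ 19.605, so the balance reaches zero during payment 20.

20 months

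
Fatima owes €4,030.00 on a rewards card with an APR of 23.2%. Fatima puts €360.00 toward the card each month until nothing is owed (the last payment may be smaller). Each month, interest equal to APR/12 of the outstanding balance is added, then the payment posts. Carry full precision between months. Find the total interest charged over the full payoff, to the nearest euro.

€556

Monthly rate r = 23.2%/12 = 1.93333% = 0.0193333.
Payoff takes n = ⌈−ln(1 − rB₀/P)/ln(1+r)⌉ = ⌈12.737⌉ = 13 payments; the last is €265.82.
Total paid = 12·€360.00 + €265.82 = €4,585.82.
Total interest = total paid − principal = €4,585.82 − €4,030.00 = €555.82.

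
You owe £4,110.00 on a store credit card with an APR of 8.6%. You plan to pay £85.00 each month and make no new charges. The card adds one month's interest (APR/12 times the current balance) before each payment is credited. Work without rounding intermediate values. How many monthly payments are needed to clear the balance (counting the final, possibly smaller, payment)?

60 payments

Monthly rate r = 8.6%/12 = 0.716667% = 0.00716667.
Recurrence: B ← B·(1+r) − £85.00.
Month 1: interest £29.45; balance after payment £4,054.45.
Month 2: interest £29.06; balance after payment £3,998.51.
Closed form: n = −ln(1 − rB₀/P)/ln(1+r) = −ln(0.65347)/ln(1.00717) ≈ 59.579, so the balance reaches zero during payment 60.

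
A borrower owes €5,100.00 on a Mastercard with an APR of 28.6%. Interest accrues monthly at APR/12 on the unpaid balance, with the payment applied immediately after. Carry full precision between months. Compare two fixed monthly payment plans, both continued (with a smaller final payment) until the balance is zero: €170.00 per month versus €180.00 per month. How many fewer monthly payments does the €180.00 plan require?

Monthly rate r = 28.6%/12 = 2.38333% = 0.0238333.
At €170.00/mo: n = ⌈−ln(1 − rB₀/P)/ln(1+r)⌉ = 54 payments (last €50.34); total interest = total paid − €5,100.00 = €3,960.34.
At €180.00/mo: 48 payments (last €136.11); total interest €3,496.11.
Payments saved = 54 − 48 = 6.

6 fewer payments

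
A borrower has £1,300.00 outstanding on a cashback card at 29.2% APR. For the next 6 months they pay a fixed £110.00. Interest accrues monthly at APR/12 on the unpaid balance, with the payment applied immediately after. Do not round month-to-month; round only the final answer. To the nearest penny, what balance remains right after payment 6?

£800.25

Monthly rate r = 29.2%/12 = 2.43333% = 0.0243333.
Each month: B ← B·(1+r) − £110.00.
Month 1: interest £31.63; balance after payment £1,221.63.
Month 2: interest £29.73; balance after payment £1,141.36.
Month 3: interest £27.77; balance after payment £1,059.13.
Month 4: interest £25.77; balance after payment £974.91.
Month 5: interest £23.72; balance after payment £888.63.
Month 6: interest £21.62; balance after payment £800.25.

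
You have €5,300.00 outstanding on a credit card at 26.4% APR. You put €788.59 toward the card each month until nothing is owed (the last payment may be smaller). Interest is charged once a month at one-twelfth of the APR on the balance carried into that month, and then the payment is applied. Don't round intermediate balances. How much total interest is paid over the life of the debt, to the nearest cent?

Monthly rate r = 26.4%/12 = 2.2% = 0.022.
Payoff takes n = ⌈−ln(1 − rB₀/P)/ln(1+r)⌉ = ⌈7.353⌉ = 8 payments; the last is €280.00.
Total paid = 7·€788.59 + €280.00 = €5,800.13.
Total interest = total paid − principal = €5,800.13 − €5,300.00 = €500.13.

€500.13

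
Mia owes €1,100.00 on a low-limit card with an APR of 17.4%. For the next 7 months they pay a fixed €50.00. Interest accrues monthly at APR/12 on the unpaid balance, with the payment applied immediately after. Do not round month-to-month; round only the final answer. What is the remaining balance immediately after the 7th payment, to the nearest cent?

€851.03

Monthly rate r = 17.4%/12 = 1.45% = 0.0145.
Each month: B ← B·(1+r) − €50.00.
Month 1: interest €15.95; balance after payment €1,065.95.
Month 2: interest €15.46; balance after payment €1,031.41.
Month 3: interest €14.96; balance after payment €996.36.
Month 4: interest €14.45; balance after payment €960.81.
Month 5: interest €13.93; balance after payment €924.74.
Month 6: interest €13.41; balance after payment €888.15.
Month 7: interest €12.88; balance after payment €851.03.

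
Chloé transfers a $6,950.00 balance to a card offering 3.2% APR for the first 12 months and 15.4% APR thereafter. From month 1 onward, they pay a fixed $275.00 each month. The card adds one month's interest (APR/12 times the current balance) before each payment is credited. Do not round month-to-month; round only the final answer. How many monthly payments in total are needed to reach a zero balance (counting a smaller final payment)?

Promo months 1–12 at r₀ = 3.2%/12 = 0.00266667; months 13+ at r₁ = 15.4%/12 = 0.0128333.
After month 12: iterate B ← B·(1+r₀) − $275.00 for 12 months → $3,826.86.
Then at r₁ with $275.00/mo: n₂ = −ln(1 − r₁·B/P)/ln(1+r₁) ≈ 15.43 → 16 more payments.

28 payments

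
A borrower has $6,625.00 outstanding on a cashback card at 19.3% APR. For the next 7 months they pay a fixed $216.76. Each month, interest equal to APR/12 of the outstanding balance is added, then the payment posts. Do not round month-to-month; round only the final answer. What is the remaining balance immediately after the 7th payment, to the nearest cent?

$5,815.31

Monthly rate r = 19.3%/12 = 1.60833% = 0.0160833.
Each month: B ← B·(1+r) − $216.76.
Month 1: interest $106.55; balance after payment $6,514.79.
Month 2: interest $104.78; balance after payment $6,402.81.
Month 3: interest $102.98; balance after payment $6,289.03.
Month 4: interest $101.15; balance after payment $6,173.42.
Month 5: interest $99.29; balance after payment $6,055.95.
Month 6: interest $97.40; balance after payment $5,936.59.
Month 7: interest $95.48; balance after payment $5,815.31.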